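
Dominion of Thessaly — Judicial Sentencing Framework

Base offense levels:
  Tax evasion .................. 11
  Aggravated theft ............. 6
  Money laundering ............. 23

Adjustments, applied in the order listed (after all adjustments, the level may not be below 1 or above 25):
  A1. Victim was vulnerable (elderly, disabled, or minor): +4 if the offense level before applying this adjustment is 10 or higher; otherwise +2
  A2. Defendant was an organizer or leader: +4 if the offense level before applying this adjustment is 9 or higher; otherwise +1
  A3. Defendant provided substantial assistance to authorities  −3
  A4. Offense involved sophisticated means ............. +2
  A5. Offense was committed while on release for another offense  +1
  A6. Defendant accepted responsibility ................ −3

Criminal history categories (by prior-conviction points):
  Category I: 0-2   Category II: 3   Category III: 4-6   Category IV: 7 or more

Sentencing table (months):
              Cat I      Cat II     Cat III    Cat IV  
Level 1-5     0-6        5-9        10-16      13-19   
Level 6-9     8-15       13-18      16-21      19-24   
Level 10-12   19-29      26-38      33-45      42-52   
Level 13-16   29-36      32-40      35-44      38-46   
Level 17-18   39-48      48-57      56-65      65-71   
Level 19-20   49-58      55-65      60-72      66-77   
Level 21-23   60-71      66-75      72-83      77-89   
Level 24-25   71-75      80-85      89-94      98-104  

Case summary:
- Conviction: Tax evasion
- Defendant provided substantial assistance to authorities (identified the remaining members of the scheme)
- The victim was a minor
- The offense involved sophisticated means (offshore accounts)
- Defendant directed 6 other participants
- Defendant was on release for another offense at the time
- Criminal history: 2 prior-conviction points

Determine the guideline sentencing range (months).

Base offense level for tax evasion: 11.
A1 applies (level before this adjustment is 11 ≥ 10, so +4): 11 + 4 = 15.
A2 applies (level before this adjustment is 15 ≥ 9, so +4): 15 + 4 = 19.
A3 applies: 19 − 3 = 16.
A4 applies: 16 + 2 = 18.
A5 applies: 18 + 1 = 19.
Final offense level: 19.
Criminal history: 2 prior points → Category I (0-2).
Level 19 falls in the 19-20 band.
Grid: Level 19-20 × Category I = 49-58 months.

49-58 months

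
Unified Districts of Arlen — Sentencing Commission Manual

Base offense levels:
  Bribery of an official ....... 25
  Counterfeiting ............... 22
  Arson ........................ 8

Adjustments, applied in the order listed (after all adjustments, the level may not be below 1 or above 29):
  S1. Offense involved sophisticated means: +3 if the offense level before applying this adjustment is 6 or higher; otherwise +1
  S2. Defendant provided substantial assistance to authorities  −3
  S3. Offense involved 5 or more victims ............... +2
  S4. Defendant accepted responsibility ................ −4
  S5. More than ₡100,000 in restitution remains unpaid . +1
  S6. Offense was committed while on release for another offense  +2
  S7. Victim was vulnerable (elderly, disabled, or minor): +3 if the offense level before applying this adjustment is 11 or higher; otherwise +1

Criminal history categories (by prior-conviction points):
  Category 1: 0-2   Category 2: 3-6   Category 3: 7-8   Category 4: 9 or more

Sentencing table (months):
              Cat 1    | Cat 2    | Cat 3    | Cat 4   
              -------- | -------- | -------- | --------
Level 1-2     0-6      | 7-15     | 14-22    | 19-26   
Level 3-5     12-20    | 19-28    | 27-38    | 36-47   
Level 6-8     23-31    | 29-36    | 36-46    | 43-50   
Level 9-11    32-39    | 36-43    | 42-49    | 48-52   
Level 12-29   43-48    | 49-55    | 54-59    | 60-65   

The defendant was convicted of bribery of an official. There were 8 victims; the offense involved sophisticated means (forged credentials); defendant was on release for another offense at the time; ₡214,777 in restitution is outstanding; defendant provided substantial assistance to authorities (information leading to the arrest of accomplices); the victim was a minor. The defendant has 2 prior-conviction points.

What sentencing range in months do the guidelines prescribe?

Base offense level for bribery of an official: 25.
S1 applies (level before this adjustment is 25 ≥ 6, so +3): 25 + 3 = 28.
S2 applies: 28 − 3 = 25.
S3 applies: 25 + 2 = 27.
S5 applies: 27 + 1 = 28.
S6 applies: 28 + 2 = 30.
S7 applies (level before this adjustment is 30 ≥ 11, so +3): 30 + 3 = 33.
Level 33 exceeds the maximum of 29; capped at 29.
Final offense level: 29.
Criminal history: 2 prior points → Category 1 (0-2).
Level 29 falls in the 12-29 band.
Grid: Level 12-29 × Category 1 = 43-48 months.

43-48 months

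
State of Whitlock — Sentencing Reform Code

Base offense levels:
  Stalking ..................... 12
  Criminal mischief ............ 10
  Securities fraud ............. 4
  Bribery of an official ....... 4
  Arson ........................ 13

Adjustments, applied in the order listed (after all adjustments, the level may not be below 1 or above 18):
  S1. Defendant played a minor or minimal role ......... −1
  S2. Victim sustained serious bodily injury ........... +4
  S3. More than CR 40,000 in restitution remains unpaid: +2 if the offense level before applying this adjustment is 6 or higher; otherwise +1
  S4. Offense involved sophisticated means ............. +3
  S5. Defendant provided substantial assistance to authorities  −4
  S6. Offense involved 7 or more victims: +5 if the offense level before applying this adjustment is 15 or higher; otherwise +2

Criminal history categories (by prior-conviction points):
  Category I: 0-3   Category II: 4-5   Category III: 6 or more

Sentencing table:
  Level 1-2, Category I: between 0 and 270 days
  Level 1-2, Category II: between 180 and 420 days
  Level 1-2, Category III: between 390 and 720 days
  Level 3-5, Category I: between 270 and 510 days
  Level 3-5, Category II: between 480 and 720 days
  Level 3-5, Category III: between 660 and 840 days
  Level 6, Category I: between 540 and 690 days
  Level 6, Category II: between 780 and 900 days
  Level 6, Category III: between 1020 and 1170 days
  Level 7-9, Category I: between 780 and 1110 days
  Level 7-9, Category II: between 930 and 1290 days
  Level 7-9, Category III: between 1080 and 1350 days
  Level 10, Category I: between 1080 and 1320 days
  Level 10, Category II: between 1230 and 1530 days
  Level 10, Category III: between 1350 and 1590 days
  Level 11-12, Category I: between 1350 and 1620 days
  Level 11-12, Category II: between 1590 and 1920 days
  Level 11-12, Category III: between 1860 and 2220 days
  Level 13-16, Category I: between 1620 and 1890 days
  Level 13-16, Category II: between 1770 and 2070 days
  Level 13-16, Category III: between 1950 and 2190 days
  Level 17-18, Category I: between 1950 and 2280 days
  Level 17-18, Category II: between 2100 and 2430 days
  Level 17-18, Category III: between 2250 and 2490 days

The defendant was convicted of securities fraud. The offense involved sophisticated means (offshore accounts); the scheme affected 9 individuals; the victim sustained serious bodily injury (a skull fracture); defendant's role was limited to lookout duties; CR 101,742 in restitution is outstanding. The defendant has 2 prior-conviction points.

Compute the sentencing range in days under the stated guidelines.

1620-1890 days

Base offense level for securities fraud: 4.
S1 applies: 4 − 1 = 3.
S2 applies: 3 + 4 = 7.
S3 applies (level before this adjustment is 7 ≥ 6, so +2): 7 + 2 = 9.
S4 applies: 9 + 3 = 12.
S5 does not apply.
S6 applies (level before this adjustment is 12 < 15, so +2): 12 + 2 = 14.
Final offense level: 14.
Criminal history: 2 prior points → Category I (0-3).
Level 14 falls in the 13-16 band.
Grid: Level 13-16 × Category I = 1620-1890 days.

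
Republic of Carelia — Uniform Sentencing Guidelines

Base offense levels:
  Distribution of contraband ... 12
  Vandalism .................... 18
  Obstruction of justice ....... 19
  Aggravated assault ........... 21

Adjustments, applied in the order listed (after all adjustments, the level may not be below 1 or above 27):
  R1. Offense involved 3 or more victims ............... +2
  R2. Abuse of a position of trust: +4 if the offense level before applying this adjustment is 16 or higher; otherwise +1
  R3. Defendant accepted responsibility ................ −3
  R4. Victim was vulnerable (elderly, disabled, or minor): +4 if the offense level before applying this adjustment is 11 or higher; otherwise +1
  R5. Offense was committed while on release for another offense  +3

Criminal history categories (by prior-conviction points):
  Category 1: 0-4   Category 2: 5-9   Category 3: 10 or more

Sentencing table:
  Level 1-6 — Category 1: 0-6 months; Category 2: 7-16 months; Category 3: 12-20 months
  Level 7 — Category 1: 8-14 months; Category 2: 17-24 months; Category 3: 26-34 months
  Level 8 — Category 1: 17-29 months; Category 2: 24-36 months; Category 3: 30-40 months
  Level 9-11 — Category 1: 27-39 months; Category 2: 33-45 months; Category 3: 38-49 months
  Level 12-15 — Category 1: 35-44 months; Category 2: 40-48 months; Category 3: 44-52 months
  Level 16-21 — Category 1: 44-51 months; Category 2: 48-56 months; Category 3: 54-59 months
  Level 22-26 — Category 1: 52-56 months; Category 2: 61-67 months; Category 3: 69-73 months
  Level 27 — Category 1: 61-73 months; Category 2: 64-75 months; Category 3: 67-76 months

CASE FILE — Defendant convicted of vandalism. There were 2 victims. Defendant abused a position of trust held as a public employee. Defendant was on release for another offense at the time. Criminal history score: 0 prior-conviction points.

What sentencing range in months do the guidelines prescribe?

Base offense level for vandalism: 18.
R2 applies (level before this adjustment is 18 ≥ 16, so +4): 18 + 4 = 22.
R3 does not apply.
R4 does not apply.
R5 applies: 22 + 3 = 25.
Final offense level: 25.
Criminal history: 0 prior points → Category 1 (0-4).
Level 25 falls in the 22-26 band.
Grid: Level 22-26 × Category 1 = 52-56 months.

52-56 months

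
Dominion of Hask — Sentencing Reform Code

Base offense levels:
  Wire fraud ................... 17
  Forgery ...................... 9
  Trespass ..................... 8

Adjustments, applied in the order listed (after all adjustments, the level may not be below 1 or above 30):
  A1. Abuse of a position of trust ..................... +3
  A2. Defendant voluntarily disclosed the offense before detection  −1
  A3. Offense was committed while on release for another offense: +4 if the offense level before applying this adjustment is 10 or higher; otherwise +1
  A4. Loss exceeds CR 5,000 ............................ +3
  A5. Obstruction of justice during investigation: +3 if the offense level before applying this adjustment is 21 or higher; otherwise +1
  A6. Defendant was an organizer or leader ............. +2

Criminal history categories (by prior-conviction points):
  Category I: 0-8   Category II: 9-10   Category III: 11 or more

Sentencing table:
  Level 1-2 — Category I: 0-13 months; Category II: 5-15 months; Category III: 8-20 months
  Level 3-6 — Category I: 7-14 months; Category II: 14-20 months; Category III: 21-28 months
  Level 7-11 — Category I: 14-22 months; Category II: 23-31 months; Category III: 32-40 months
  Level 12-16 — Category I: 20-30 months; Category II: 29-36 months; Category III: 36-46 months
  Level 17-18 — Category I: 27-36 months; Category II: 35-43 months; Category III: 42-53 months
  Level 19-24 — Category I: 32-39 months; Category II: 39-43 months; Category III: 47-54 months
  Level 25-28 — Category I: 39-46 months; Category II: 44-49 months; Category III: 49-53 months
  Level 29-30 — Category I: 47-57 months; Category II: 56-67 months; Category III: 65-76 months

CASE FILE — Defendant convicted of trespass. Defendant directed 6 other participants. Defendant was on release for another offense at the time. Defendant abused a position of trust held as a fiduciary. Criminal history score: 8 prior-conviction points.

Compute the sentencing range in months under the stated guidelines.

Base offense level for trespass: 8.
A1 applies: 8 + 3 = 11.
A2 does not apply.
A3 applies (level before this adjustment is 11 ≥ 10, so +4): 11 + 4 = 15.
A4 does not apply.
A6 applies: 15 + 2 = 17.
Final offense level: 17.
Criminal history: 8 prior points → Category I (0-8).
Level 17 falls in the 17-18 band.
Grid: Level 17-18 × Category I = 27-36 months.

27-36 months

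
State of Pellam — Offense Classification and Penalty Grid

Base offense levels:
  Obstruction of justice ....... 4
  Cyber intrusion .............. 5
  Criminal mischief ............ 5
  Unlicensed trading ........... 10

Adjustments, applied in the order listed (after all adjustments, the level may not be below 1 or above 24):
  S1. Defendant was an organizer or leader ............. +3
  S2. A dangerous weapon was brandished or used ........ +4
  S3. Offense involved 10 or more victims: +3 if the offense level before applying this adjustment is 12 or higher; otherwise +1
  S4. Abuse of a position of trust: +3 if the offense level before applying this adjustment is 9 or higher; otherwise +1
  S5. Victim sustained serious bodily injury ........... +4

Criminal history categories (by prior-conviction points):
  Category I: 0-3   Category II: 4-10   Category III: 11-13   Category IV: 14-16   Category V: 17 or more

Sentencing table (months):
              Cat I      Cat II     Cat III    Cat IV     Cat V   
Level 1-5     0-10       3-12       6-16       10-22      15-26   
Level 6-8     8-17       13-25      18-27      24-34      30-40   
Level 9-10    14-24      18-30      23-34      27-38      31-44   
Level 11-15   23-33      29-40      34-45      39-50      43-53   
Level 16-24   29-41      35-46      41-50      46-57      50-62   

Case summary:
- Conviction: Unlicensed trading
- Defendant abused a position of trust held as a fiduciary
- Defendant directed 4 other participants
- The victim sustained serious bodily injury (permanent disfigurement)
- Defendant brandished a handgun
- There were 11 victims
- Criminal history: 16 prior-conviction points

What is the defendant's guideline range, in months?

46-57 months

Base offense level for unlicensed trading: 10.
S1 applies: 10 + 3 = 13.
S2 applies: 13 + 4 = 17.
S3 applies (level before this adjustment is 17 ≥ 12, so +3): 17 + 3 = 20.
S4 applies (level before this adjustment is 20 ≥ 9, so +3): 20 + 3 = 23.
S5 applies: 23 + 4 = 27.
Level 27 exceeds the maximum of 24; capped at 24.
Final offense level: 24.
Criminal history: 16 prior points → Category IV (14-16).
Level 24 falls in the 16-24 band.
Grid: Level 16-24 × Category IV = 46-57 months.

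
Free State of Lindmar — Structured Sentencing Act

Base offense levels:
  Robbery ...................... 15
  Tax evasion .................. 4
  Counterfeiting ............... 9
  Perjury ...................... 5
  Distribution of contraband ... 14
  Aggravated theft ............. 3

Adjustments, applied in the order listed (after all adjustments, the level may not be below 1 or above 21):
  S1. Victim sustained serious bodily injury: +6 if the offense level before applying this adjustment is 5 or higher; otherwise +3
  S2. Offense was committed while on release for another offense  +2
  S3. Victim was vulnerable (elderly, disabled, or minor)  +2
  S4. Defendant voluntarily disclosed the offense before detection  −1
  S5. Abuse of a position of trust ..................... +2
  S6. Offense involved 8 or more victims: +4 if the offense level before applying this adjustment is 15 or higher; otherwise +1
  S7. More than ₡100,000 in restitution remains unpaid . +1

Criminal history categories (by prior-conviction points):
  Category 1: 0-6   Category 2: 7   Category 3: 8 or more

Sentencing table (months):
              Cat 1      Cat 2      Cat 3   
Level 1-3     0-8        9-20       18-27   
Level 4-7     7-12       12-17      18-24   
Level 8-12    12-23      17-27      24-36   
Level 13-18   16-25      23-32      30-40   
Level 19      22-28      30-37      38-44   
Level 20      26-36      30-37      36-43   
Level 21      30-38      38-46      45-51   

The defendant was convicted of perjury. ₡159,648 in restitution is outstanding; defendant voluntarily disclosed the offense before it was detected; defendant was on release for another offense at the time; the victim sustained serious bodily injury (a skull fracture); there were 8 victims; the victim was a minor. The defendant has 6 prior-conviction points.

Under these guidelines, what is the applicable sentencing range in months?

16-25 months

Base offense level for perjury: 5.
S1 applies (level before this adjustment is 5 ≥ 5, so +6): 5 + 6 = 11.
S2 applies: 11 + 2 = 13.
S3 applies: 13 + 2 = 15.
S4 applies: 15 − 1 = 14.
S6 applies (level before this adjustment is 14 < 15, so +1): 14 + 1 = 15.
S7 applies: 15 + 1 = 16.
Final offense level: 16.
Criminal history: 6 prior points → Category 1 (0-6).
Level 16 falls in the 13-18 band.
Grid: Level 13-18 × Category 1 = 16-25 months.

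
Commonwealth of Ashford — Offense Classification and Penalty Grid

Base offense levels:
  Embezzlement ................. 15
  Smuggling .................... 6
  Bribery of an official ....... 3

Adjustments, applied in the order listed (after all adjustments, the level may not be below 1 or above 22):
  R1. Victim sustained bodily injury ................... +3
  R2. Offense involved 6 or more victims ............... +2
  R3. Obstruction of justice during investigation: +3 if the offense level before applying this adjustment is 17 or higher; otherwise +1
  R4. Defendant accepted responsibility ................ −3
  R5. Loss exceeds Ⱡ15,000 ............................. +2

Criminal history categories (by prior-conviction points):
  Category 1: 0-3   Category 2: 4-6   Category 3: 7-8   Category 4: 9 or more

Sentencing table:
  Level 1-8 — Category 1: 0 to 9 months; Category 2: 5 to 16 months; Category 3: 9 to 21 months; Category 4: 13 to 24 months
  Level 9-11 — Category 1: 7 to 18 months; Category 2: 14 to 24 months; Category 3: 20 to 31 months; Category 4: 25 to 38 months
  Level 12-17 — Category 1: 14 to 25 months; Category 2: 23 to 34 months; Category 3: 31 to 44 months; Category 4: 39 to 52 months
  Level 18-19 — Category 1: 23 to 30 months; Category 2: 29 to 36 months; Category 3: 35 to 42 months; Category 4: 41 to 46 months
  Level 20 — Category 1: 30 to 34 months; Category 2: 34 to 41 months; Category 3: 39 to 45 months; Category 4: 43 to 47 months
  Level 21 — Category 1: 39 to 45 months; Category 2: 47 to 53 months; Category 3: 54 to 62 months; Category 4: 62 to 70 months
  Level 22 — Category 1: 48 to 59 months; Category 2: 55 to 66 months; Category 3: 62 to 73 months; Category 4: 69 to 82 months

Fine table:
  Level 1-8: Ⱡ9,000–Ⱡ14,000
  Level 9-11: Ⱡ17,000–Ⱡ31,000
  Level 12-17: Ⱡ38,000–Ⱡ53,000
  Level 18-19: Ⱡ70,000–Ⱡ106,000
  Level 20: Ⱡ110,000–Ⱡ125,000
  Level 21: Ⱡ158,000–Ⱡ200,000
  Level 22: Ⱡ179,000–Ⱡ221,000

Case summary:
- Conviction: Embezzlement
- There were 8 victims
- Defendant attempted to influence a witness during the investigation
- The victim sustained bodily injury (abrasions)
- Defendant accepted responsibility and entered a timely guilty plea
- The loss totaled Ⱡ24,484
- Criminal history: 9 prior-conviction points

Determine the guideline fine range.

Ⱡ179,000–Ⱡ221,000

Base offense level for embezzlement: 15.
R1 applies: 15 + 3 = 18.
R2 applies: 18 + 2 = 20.
R3 applies (level before this adjustment is 20 ≥ 17, so +3): 20 + 3 = 23.
R4 applies: 23 − 3 = 20.
R5 applies: 20 + 2 = 22.
Final offense level: 22.
Level 22 falls in the 22 band.
Fine table: Level 22 → Ⱡ179,000–Ⱡ221,000.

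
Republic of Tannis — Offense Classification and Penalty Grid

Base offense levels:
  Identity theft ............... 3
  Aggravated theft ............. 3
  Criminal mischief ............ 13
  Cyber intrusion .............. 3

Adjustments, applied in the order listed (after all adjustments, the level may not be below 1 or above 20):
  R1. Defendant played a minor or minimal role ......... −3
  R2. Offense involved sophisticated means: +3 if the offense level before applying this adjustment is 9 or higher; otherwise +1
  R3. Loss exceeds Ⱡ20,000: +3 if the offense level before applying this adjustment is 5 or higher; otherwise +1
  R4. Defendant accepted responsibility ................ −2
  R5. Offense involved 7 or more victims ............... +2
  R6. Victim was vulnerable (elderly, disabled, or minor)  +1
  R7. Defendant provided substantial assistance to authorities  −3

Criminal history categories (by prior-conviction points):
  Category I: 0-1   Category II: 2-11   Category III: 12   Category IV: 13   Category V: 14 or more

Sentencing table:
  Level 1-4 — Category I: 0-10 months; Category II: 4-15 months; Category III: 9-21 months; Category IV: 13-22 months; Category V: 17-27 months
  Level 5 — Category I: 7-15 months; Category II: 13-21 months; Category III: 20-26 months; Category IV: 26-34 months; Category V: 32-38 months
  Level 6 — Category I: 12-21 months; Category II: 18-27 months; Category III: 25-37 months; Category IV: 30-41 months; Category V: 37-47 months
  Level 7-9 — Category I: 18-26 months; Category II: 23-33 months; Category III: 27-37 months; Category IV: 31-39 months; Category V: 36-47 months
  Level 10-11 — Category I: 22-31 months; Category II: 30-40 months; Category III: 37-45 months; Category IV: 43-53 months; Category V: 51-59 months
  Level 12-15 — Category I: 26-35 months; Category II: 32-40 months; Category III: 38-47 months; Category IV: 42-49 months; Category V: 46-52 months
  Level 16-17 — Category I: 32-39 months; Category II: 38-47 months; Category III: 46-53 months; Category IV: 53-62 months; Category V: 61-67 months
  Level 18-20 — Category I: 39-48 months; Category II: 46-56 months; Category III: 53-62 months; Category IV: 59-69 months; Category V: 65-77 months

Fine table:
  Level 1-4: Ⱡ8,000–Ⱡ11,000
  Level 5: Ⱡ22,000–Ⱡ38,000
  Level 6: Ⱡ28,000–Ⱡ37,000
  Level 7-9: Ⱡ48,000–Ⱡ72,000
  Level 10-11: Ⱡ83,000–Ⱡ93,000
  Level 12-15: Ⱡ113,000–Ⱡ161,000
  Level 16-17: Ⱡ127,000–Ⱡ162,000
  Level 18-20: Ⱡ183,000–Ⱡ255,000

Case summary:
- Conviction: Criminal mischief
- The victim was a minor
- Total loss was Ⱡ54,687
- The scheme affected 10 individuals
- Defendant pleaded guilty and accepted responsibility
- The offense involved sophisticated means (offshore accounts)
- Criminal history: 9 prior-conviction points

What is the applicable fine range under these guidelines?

Base offense level for criminal mischief: 13.
R1 does not apply.
R2 applies (level before this adjustment is 13 ≥ 9, so +3): 13 + 3 = 16.
R3 applies (level before this adjustment is 16 ≥ 5, so +3): 16 + 3 = 19.
R4 applies: 19 − 2 = 17.
R5 applies: 17 + 2 = 19.
R6 applies: 19 + 1 = 20.
R7 does not apply.
Final offense level: 20.
Level 20 falls in the 18-20 band.
Fine table: Level 18-20 → Ⱡ183,000–Ⱡ255,000.

Ⱡ183,000–Ⱡ255,000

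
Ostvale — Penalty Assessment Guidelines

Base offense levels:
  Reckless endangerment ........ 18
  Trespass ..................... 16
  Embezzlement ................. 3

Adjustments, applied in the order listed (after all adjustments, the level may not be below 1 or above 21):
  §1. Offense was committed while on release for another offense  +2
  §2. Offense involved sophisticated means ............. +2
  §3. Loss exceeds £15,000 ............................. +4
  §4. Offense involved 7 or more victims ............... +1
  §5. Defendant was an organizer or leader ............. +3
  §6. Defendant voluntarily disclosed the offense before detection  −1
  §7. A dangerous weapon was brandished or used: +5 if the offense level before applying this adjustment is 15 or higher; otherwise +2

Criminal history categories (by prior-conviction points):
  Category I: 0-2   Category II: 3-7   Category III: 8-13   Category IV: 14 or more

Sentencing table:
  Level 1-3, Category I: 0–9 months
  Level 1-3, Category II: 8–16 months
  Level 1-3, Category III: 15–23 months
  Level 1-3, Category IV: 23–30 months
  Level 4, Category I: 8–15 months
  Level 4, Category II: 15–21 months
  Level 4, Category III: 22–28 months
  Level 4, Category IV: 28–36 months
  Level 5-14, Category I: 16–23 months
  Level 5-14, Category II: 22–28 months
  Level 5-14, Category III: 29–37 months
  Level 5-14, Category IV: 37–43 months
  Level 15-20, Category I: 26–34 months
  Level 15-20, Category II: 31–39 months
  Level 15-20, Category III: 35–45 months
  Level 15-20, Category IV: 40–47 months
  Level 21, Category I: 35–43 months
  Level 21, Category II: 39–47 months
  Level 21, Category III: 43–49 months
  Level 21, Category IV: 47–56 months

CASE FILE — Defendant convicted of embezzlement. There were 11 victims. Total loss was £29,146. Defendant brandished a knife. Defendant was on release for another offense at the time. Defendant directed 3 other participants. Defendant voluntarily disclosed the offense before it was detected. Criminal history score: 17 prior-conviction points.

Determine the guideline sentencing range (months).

37-43 months

Base offense level for embezzlement: 3.
§1 applies: 3 + 2 = 5.
§3 applies: 5 + 4 = 9.
§4 applies: 9 + 1 = 10.
§5 applies: 10 + 3 = 13.
§6 applies: 13 − 1 = 12.
§7 applies (level before this adjustment is 12 < 15, so +2): 12 + 2 = 14.
Final offense level: 14.
Criminal history: 17 prior points → Category IV (14+).
Level 14 falls in the 5-14 band.
Grid: Level 5-14 × Category IV = 37-43 months.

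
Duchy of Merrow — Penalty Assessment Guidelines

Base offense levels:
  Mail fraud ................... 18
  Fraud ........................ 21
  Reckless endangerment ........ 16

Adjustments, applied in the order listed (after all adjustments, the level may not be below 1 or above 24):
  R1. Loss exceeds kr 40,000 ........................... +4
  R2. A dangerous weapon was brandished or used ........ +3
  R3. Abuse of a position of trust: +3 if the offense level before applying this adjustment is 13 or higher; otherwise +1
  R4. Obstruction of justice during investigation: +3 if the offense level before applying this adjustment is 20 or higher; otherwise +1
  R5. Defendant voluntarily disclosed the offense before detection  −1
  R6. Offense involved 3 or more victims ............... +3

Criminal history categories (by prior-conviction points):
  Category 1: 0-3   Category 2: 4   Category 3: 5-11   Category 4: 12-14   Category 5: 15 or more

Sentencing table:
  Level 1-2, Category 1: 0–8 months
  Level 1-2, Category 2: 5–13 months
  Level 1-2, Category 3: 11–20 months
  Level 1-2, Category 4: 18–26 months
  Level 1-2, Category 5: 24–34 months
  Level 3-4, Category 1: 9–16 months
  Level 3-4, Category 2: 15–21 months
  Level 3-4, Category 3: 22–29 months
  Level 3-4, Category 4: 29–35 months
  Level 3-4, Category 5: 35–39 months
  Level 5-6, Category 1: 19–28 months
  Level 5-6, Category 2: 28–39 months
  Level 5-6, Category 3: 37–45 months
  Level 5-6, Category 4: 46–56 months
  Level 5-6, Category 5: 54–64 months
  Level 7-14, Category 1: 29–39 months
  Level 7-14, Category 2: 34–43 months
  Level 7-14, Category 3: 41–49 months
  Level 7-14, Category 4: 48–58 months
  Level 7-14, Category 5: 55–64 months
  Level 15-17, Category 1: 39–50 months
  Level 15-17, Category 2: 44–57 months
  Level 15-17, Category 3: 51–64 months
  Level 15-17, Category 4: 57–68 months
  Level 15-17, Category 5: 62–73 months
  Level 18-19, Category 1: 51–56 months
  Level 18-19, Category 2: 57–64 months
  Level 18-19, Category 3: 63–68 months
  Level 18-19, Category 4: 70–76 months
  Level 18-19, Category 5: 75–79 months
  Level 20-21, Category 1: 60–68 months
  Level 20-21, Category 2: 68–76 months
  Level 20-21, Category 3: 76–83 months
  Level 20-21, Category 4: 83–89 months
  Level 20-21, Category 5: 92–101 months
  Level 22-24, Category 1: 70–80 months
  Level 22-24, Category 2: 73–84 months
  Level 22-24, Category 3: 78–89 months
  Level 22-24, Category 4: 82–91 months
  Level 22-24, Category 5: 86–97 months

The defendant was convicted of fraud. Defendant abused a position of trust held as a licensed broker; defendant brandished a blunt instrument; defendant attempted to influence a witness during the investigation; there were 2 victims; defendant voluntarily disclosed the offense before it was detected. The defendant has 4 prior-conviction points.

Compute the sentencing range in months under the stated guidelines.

Base offense level for fraud: 21.
R2 applies: 21 + 3 = 24.
R3 applies (level before this adjustment is 24 ≥ 13, so +3): 24 + 3 = 27.
R4 applies (level before this adjustment is 27 ≥ 20, so +3): 27 + 3 = 30.
R5 applies: 30 − 1 = 29.
R6 does not apply.
Level 29 exceeds the maximum of 24; capped at 24.
Final offense level: 24.
Criminal history: 4 prior points → Category 2 (4).
Level 24 falls in the 22-24 band.
Grid: Level 22-24 × Category 2 = 73-84 months.

73-84 months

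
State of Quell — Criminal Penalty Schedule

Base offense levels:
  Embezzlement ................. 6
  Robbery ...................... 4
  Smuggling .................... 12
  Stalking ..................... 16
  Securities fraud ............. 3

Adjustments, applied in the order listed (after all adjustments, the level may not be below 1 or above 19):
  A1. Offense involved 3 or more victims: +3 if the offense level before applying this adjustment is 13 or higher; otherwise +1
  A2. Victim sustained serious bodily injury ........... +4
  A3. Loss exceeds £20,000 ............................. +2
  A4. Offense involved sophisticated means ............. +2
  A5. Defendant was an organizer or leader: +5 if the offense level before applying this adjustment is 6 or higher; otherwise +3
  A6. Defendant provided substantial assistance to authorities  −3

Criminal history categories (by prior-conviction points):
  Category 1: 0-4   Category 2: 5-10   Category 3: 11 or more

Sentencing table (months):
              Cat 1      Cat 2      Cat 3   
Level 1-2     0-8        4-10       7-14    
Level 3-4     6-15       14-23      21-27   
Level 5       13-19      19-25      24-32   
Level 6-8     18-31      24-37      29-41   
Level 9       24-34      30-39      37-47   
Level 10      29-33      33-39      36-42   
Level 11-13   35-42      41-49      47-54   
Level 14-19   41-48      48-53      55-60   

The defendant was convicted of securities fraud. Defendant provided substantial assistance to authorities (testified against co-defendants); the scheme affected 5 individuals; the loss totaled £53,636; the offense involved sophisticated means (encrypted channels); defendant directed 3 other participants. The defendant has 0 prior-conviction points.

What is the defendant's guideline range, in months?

Base offense level for securities fraud: 3.
A1 applies (level before this adjustment is 3 < 13, so +1): 3 + 1 = 4.
A3 applies: 4 + 2 = 6.
A4 applies: 6 + 2 = 8.
A5 applies (level before this adjustment is 8 ≥ 6, so +5): 8 + 5 = 13.
A6 applies: 13 − 3 = 10.
Final offense level: 10.
Criminal history: 0 prior points → Category 1 (0-4).
Level 10 falls in the 10 band.
Grid: Level 10 × Category 1 = 29-33 months.

29-33 months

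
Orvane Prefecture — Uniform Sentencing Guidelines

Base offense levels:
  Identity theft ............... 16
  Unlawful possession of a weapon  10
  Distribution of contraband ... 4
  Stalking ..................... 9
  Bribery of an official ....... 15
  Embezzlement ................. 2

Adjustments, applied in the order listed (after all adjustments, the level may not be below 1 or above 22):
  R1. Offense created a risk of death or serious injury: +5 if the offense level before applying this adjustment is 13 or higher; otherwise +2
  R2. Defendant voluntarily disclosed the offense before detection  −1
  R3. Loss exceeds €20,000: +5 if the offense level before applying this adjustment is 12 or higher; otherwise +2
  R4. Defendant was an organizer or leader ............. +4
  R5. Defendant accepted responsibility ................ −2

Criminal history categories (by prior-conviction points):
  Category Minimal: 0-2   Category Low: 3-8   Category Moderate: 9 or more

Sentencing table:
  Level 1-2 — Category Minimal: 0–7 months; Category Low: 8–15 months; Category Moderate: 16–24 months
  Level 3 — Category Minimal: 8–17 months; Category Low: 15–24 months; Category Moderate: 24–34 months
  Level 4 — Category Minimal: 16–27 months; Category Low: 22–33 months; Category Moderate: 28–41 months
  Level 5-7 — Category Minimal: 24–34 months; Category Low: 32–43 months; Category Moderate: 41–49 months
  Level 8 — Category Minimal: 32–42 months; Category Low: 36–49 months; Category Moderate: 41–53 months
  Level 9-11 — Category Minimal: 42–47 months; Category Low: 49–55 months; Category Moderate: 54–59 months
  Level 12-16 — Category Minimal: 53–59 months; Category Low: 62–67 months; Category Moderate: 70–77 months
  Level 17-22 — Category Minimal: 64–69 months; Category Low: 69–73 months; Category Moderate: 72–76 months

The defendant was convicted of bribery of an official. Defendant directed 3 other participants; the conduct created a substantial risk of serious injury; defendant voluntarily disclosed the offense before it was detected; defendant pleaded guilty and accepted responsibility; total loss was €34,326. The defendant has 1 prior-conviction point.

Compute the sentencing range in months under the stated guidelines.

Base offense level for bribery of an official: 15.
R1 applies (level before this adjustment is 15 ≥ 13, so +5): 15 + 5 = 20.
R2 applies: 20 − 1 = 19.
R3 applies (level before this adjustment is 19 ≥ 12, so +5): 19 + 5 = 24.
R4 applies: 24 + 4 = 28.
R5 applies: 28 − 2 = 26.
Level 26 exceeds the maximum of 22; capped at 22.
Final offense level: 22.
Criminal history: 1 prior point → Category Minimal (0-2).
Level 22 falls in the 17-22 band.
Grid: Level 17-22 × Category Minimal = 64-69 months.

64-69 months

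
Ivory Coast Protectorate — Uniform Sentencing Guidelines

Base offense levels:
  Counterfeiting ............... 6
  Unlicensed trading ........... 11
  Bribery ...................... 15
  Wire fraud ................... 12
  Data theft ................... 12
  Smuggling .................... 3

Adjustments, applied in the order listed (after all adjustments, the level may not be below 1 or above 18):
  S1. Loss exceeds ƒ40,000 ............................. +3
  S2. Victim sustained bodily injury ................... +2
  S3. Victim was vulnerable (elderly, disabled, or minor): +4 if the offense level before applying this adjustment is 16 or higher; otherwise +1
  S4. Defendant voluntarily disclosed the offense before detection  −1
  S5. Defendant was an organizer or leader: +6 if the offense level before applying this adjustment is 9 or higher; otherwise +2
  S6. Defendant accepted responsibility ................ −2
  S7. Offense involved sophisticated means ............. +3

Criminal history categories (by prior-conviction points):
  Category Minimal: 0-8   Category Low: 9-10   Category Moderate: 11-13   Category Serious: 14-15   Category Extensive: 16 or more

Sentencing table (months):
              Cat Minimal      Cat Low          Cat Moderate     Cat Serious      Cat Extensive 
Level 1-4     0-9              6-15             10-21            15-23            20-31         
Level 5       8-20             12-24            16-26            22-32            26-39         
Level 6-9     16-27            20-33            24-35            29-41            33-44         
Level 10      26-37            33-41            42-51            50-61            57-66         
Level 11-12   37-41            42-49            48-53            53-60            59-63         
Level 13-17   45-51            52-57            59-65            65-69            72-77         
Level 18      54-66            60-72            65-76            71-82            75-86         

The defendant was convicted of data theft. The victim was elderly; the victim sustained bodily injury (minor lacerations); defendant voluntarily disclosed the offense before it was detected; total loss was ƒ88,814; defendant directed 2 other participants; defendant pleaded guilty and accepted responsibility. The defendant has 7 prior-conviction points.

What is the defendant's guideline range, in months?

Base offense level for data theft: 12.
S1 applies: 12 + 3 = 15.
S2 applies: 15 + 2 = 17.
S3 applies (level before this adjustment is 17 ≥ 16, so +4): 17 + 4 = 21.
S4 applies: 21 − 1 = 20.
S5 applies (level before this adjustment is 20 ≥ 9, so +6): 20 + 6 = 26.
S6 applies: 26 − 2 = 24.
Level 24 exceeds the maximum of 18; capped at 18.
Final offense level: 18.
Criminal history: 7 prior points → Category Minimal (0-8).
Level 18 falls in the 18 band.
Grid: Level 18 × Category Minimal = 54-66 months.

54-66 months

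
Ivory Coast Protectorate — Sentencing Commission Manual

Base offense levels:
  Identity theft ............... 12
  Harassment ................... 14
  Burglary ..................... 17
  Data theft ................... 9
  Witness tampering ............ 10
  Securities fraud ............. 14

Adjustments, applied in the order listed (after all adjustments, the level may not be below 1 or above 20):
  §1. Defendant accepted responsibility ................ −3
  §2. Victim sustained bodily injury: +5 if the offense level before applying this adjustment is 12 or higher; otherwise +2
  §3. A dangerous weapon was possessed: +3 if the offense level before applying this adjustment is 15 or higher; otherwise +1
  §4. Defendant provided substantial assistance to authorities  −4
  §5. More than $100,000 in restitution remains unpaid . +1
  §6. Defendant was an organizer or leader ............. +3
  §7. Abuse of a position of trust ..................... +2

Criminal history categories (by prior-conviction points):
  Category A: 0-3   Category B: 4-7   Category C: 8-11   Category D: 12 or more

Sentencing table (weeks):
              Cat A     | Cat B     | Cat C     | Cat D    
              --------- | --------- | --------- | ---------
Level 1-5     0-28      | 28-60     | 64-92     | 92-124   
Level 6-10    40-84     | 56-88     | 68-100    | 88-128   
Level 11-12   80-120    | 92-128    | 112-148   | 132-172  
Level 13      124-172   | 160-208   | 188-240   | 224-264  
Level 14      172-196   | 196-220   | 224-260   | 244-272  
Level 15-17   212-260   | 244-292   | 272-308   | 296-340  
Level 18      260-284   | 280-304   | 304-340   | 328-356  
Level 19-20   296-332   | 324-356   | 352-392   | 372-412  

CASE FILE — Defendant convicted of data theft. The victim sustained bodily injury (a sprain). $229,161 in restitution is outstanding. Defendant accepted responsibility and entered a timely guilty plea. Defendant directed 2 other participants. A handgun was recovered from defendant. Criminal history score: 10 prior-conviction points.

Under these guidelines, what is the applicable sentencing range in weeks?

Base offense level for data theft: 9.
§1 applies: 9 − 3 = 6.
§2 applies (level before this adjustment is 6 < 12, so +2): 6 + 2 = 8.
§3 applies (level before this adjustment is 8 < 15, so +1): 8 + 1 = 9.
§4 does not apply.
§5 applies: 9 + 1 = 10.
§6 applies: 10 + 3 = 13.
§7 does not apply.
Final offense level: 13.
Criminal history: 10 prior points → Category C (8-11).
Level 13 falls in the 13 band.
Grid: Level 13 × Category C = 188-240 weeks.

188-240 weeks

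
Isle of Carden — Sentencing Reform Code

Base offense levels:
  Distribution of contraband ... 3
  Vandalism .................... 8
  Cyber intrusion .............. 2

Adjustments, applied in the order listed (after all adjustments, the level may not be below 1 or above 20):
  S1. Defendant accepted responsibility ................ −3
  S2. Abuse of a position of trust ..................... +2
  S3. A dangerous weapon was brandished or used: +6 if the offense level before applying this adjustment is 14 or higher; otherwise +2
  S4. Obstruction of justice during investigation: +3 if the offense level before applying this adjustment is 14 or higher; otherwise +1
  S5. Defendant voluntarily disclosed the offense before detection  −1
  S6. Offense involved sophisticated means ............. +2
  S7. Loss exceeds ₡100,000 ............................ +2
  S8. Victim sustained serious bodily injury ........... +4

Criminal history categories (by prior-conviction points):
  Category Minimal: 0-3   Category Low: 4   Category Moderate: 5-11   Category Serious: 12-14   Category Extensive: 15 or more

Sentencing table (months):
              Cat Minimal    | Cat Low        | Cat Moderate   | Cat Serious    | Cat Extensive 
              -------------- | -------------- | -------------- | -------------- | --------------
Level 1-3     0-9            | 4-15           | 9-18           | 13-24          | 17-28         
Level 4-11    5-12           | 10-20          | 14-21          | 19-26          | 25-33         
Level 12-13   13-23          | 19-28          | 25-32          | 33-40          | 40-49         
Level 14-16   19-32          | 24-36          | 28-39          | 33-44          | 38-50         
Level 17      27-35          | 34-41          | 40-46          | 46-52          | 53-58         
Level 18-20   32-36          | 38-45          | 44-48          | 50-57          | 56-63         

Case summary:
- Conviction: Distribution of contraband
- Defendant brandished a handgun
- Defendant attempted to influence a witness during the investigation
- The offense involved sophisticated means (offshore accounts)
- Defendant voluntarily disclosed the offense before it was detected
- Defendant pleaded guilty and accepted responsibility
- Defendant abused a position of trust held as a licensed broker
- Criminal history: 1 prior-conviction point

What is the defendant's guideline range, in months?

5-12 months

Base offense level for distribution of contraband: 3.
S1 applies: 3 − 3 = 0.
S2 applies: 0 + 2 = 2.
S3 applies (level before this adjustment is 2 < 14, so +2): 2 + 2 = 4.
S4 applies (level before this adjustment is 4 < 14, so +1): 4 + 1 = 5.
S5 applies: 5 − 1 = 4.
S6 applies: 4 + 2 = 6.
S7 does not apply.
Final offense level: 6.
Criminal history: 1 prior point → Category Minimal (0-3).
Level 6 falls in the 4-11 band.
Grid: Level 4-11 × Category Minimal = 5-12 months.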